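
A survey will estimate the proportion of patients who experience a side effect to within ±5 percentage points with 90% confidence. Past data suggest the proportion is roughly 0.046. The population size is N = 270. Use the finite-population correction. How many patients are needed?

For a proportion with margin E = 0.05 at 90% confidence, z = 1.645.
n = p̂(1−p̂)(z/E)² = 0.046 × 0.954 × (1.645/0.05)² = 47.50 — call this n₀.
Finite-population correction with N = 270: n = n₀ / (1 + (n₀−1)/N) = 47.50 / 1.172 = 40.53
Round up: n = 41.

41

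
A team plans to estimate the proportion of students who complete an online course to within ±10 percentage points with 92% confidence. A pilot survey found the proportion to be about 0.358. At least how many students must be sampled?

71

For a proportion with margin E = 0.1 at 92% confidence, z = 1.751.
n = p̂(1−p̂)(z/E)² = 0.358 × 0.642 × (1.751/0.1)² = 70.47
Round up: n = 71.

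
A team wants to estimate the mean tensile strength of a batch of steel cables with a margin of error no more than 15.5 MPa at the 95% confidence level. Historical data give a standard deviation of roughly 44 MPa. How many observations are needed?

For a mean, the margin of error is E = z·σ/√n, so n = (zσ/E)².
At 95% confidence, z = 1.960.
n = (1.960 × 44 / 15.5)² = 30.96
Round up: n = 31.

n = 31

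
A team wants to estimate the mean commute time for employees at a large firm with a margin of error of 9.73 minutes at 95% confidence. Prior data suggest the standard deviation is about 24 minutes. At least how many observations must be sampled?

For a mean, the margin of error is E = z·σ/√n, so n = (zσ/E)².
At 95% confidence, z = 1.960.
n = (1.960 × 24 / 9.73)² = 23.37
Round up: n = 24.

n = 24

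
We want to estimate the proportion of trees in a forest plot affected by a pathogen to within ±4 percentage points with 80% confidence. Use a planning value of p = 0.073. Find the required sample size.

For a proportion with margin E = 0.04 at 80% confidence, z = 1.282.
n = p̂(1−p̂)(z/E)² = 0.073 × 0.927 × (1.282/0.04)² = 69.51
Round up: n = 70.

70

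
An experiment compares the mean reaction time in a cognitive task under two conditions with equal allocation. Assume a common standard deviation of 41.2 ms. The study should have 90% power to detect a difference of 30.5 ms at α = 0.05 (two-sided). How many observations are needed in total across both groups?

78 total

For two equal groups, n per group = 2·((z_{α/2} + z_β)·σ/δ)².
z_{α/2} = 1.960; z_β = 1.282 (power 90%).
n = 2 × (3.242 × 41.2 / 30.5)² = 2 × 19.18 = 38.36
Round up: n = 39 per group.
Total across both groups: 2 × 39 = 78.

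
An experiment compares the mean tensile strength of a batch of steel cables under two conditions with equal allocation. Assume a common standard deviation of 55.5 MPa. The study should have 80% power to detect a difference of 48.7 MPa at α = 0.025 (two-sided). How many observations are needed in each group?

For two equal groups, n per group = 2·((z_{α/2} + z_β)·σ/δ)².
z_{α/2} = 2.241; z_β = 0.842 (power 80%).
n = 2 × (3.083 × 55.5 / 48.7)² = 2 × 12.34 = 24.68
Round up: n = 25 per group.

25 per group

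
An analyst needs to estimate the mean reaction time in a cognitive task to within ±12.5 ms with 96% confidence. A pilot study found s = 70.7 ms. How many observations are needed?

135

For a mean, the margin of error is E = z·σ/√n, so n = (zσ/E)².
At 96% confidence, z = 2.054.
n = (2.054 × 70.7 / 12.5)² = 134.96
Round up: n = 135.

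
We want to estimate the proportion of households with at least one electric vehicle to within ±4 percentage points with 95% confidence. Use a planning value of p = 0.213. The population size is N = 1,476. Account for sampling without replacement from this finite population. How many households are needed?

For a proportion with margin E = 0.04 at 95% confidence, z = 1.960.
n = p̂(1−p̂)(z/E)² = 0.213 × 0.787 × (1.960/0.04)² = 402.48 — call this n₀.
Finite-population correction with N = 1,476: n = n₀ / (1 + (n₀−1)/N) = 402.48 / 1.272 = 316.42
Round up: n = 317.

317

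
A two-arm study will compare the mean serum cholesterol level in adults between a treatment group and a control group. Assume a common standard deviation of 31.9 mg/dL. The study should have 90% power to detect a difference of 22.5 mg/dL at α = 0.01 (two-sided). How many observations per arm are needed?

60 per group

For two equal groups, n per group = 2·((z_{α/2} + z_β)·σ/δ)².
z_{α/2} = 2.576; z_β = 1.282 (power 90%).
n = 2 × (3.858 × 31.9 / 22.5)² = 2 × 29.92 = 59.84
Round up: n = 60 per group.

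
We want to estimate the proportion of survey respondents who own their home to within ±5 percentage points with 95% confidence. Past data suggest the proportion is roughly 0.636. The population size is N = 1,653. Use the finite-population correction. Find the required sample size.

n = 293

For a proportion with margin E = 0.05 at 95% confidence, z = 1.960.
n = p̂(1−p̂)(z/E)² = 0.636 × 0.364 × (1.960/0.05)² = 355.74 — call this n₀.
Finite-population correction with N = 1,653: n = n₀ / (1 + (n₀−1)/N) = 355.74 / 1.215 = 292.79
Round up: n = 293.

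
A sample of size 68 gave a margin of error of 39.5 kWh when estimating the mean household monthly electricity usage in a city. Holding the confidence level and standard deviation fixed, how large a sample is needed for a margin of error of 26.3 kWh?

154

Margin of error scales as 1/√n, so n₂ = n₁·(E₁/E₂)².
n₂ = 68 × (39.5/26.3)² = 68 × 2.256 = 153.41
Round up: n₂ = 154.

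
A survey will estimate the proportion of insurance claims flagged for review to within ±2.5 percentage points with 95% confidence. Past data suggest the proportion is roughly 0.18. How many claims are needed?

For a proportion with margin E = 0.025 at 95% confidence, z = 1.960.
n = p̂(1−p̂)(z/E)² = 0.18 × 0.82 × (1.960/0.025)² = 907.23
Round up: n = 908.

908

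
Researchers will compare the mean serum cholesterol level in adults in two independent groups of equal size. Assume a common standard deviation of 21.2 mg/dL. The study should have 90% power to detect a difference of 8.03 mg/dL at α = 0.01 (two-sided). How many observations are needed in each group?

208 per group

For two equal groups, n per group = 2·((z_{α/2} + z_β)·σ/δ)².
z_{α/2} = 2.576; z_β = 1.282 (power 90%).
n = 2 × (3.858 × 21.2 / 8.03)² = 2 × 103.74 = 207.48
Round up: n = 208 per group.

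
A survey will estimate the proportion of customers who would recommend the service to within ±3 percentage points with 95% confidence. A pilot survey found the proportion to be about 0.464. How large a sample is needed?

1062

For a proportion with margin E = 0.03 at 95% confidence, z = 1.960.
n = p̂(1−p̂)(z/E)² = 0.464 × 0.536 × (1.960/0.03)² = 1061.58
Round up: n = 1062.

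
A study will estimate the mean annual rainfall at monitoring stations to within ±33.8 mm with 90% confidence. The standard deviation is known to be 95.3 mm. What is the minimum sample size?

22

For a mean, the margin of error is E = z·σ/√n, so n = (zσ/E)².
At 90% confidence, z = 1.645.
n = (1.645 × 95.3 / 33.8)² = 21.51
Round up: n = 22.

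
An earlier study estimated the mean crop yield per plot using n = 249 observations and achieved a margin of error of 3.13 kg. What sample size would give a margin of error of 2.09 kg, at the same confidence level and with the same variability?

559

Margin of error scales as 1/√n, so n₂ = n₁·(E₁/E₂)².
n₂ = 249 × (3.13/2.09)² = 249 × 2.243 = 558.51
Round up: n₂ = 559.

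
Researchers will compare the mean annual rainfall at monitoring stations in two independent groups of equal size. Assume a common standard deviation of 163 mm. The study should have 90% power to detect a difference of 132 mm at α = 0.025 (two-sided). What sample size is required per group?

For two equal groups, n per group = 2·((z_{α/2} + z_β)·σ/δ)².
z_{α/2} = 2.241; z_β = 1.282 (power 90%).
n = 2 × (3.523 × 163 / 132)² = 2 × 18.93 = 37.86
Round up: n = 38 per group.

38 per group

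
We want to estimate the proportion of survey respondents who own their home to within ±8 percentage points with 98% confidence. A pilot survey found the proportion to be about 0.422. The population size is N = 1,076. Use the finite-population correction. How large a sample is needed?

174

For a proportion with margin E = 0.08 at 98% confidence, z = 2.326.
n = p̂(1−p̂)(z/E)² = 0.422 × 0.578 × (2.326/0.08)² = 206.20 — call this n₀.
Finite-population correction with N = 1,076: n = n₀ / (1 + (n₀−1)/N) = 206.20 / 1.191 = 173.13
Round up: n = 174.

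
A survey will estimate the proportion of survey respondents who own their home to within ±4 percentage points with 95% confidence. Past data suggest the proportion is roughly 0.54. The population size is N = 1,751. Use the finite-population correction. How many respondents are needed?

For a proportion with margin E = 0.04 at 95% confidence, z = 1.960.
n = p̂(1−p̂)(z/E)² = 0.54 × 0.46 × (1.960/0.04)² = 596.41 — call this n₀.
Finite-population correction with N = 1,751: n = n₀ / (1 + (n₀−1)/N) = 596.41 / 1.34 = 445.08
Round up: n = 446.

n = 446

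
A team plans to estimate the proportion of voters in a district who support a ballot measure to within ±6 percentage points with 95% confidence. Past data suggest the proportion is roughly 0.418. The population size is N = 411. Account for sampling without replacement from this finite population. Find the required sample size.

For a proportion with margin E = 0.06 at 95% confidence, z = 1.960.
n = p̂(1−p̂)(z/E)² = 0.418 × 0.582 × (1.960/0.06)² = 259.60 — call this n₀.
Finite-population correction with N = 411: n = n₀ / (1 + (n₀−1)/N) = 259.60 / 1.629 = 159.36
Round up: n = 160.

160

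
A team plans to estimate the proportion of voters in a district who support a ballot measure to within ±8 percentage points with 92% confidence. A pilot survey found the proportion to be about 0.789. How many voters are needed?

80

For a proportion with margin E = 0.08 at 92% confidence, z = 1.751.
n = p̂(1−p̂)(z/E)² = 0.789 × 0.211 × (1.751/0.08)² = 79.75
Round up: n = 80.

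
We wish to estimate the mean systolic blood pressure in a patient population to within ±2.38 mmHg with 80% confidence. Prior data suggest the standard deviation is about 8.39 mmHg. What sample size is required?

For a mean, the margin of error is E = z·σ/√n, so n = (zσ/E)².
At 80% confidence, z = 1.282.
n = (1.282 × 8.39 / 2.38)² = 20.42
Round up: n = 21.

n = 21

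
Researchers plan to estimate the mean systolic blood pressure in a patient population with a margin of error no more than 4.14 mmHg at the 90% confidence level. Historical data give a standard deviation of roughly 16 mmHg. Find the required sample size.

41

For a mean, the margin of error is E = z·σ/√n, so n = (zσ/E)².
At 90% confidence, z = 1.645.
n = (1.645 × 16 / 4.14)² = 40.42
Round up: n = 41.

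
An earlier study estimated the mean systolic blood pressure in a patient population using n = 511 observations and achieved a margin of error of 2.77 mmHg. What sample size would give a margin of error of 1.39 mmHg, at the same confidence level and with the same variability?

Margin of error scales as 1/√n, so n₂ = n₁·(E₁/E₂)².
n₂ = 511 × (2.77/1.39)² = 511 × 3.971 = 2029.18
Round up: n₂ = 2030.

2030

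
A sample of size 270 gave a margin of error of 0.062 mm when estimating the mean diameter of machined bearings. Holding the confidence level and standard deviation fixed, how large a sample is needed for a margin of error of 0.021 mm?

n = 2354

Margin of error scales as 1/√n, so n₂ = n₁·(E₁/E₂)².
n₂ = 270 × (0.062/0.021)² = 270 × 8.717 = 2353.59
Round up: n₂ = 2354.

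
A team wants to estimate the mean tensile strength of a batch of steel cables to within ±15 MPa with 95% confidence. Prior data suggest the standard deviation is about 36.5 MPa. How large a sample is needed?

n = 23

For a mean, the margin of error is E = z·σ/√n, so n = (zσ/E)².
At 95% confidence, z = 1.960.
n = (1.960 × 36.5 / 15)² = 22.75
Round up: n = 23.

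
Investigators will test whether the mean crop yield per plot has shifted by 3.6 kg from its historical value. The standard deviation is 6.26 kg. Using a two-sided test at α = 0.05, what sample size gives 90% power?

For a one-sample z-test, n = ((z_{α/2} + z_β)·σ/δ)².
z_{α/2} = 1.960 (two-sided α = 0.05); z_β = 1.282 (power 90% → β = 0.1).
n = (3.242 × 6.26 / 3.6)² = 31.78
Round up: n = 32.

32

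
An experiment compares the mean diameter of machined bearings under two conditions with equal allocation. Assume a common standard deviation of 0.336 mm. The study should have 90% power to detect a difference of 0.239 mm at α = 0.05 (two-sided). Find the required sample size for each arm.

For two equal groups, n per group = 2·((z_{α/2} + z_β)·σ/δ)².
z_{α/2} = 1.960; z_β = 1.282 (power 90%).
n = 2 × (3.242 × 0.336 / 0.239)² = 2 × 20.77 = 41.54
Round up: n = 42 per group.

42 per group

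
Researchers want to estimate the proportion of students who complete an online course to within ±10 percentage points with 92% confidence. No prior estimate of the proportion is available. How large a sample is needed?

77

For a proportion with margin E = 0.1 at 92% confidence, z = 1.751.
With no prior estimate, use p = 0.5, which maximizes p(1−p) at 0.25.
n = 0.25 × (z/E)² = 0.25 × (1.751/0.1)² = 76.65
Round up: n = 77.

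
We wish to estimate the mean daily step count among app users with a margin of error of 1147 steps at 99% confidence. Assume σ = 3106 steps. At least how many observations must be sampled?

For a mean, the margin of error is E = z·σ/√n, so n = (zσ/E)².
At 99% confidence, z = 2.576.
n = (2.576 × 3106 / 1147)² = 48.66
Round up: n = 49.

49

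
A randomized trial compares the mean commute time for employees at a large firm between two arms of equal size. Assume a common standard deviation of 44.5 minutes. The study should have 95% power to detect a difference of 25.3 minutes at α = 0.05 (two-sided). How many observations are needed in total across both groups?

For two equal groups, n per group = 2·((z_{α/2} + z_β)·σ/δ)².
z_{α/2} = 1.960; z_β = 1.645 (power 95%).
n = 2 × (3.605 × 44.5 / 25.3)² = 2 × 40.21 = 80.42
Round up: n = 81 per group.
Total across both groups: 2 × 81 = 162.

162 total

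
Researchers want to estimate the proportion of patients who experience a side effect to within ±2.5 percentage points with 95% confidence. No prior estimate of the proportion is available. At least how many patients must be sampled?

1537

For a proportion with margin E = 0.025 at 95% confidence, z = 1.960.
With no prior estimate, use p = 0.5, which maximizes p(1−p) at 0.25.
n = 0.25 × (z/E)² = 0.25 × (1.960/0.025)² = 1536.64
Round up: n = 1537.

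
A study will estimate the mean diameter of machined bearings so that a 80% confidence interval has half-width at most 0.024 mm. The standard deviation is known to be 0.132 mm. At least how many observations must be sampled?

50

For a mean, the margin of error is E = z·σ/√n, so n = (zσ/E)².
At 80% confidence, z = 1.282.
n = (1.282 × 0.132 / 0.024)² = 49.72
Round up: n = 50.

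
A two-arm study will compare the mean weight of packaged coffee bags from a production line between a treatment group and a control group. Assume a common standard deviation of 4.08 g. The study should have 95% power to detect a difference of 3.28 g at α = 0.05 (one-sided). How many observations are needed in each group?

34 per group

For two equal groups, n per group = 2·((z_α + z_β)·σ/δ)².
z_α = 1.645; z_β = 1.645 (power 95%).
n = 2 × (3.290 × 4.08 / 3.28)² = 2 × 16.75 = 33.50
Round up: n = 34 per group.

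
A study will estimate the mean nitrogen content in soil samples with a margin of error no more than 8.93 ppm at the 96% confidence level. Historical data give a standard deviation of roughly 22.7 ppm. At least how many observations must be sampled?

28

For a mean, the margin of error is E = z·σ/√n, so n = (zσ/E)².
At 96% confidence, z = 2.054.
n = (2.054 × 22.7 / 8.93)² = 27.26
Round up: n = 28.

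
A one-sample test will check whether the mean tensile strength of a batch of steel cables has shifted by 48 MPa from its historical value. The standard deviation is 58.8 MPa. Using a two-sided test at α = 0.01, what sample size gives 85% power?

20

For a one-sample z-test, n = ((z_{α/2} + z_β)·σ/δ)².
z_{α/2} = 2.576 (two-sided α = 0.01); z_β = 1.036 (power 85% → β = 0.15).
n = (3.612 × 58.8 / 48)² = 19.58
Round up: n = 20.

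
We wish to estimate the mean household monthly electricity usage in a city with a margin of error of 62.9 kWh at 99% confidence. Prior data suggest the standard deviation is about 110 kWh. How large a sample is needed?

For a mean, the margin of error is E = z·σ/√n, so n = (zσ/E)².
At 99% confidence, z = 2.576.
n = (2.576 × 110 / 62.9)² = 20.29
Round up: n = 21.

21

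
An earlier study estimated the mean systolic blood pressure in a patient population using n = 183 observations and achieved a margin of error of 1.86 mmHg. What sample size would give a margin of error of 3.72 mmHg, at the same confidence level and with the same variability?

46

Margin of error scales as 1/√n, so n₂ = n₁·(E₁/E₂)².
n₂ = 183 × (1.86/3.72)² = 183 × 0.25 = 45.75
Round up: n₂ = 46.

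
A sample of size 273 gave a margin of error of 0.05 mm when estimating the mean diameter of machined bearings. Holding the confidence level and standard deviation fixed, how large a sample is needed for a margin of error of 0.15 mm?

Margin of error scales as 1/√n, so n₂ = n₁·(E₁/E₂)².
n₂ = 273 × (0.05/0.15)² = 273 × 0.1111 = 30.33
Round up: n₂ = 31.

n = 31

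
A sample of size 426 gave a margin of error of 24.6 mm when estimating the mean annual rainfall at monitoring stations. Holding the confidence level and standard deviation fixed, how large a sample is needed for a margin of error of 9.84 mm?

2663

Margin of error scales as 1/√n, so n₂ = n₁·(E₁/E₂)².
n₂ = 426 × (24.6/9.84)² = 426 × 6.25 = 2662.50
Round up: n₂ = 2663.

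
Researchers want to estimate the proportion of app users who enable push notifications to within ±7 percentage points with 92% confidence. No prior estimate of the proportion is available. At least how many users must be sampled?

For a proportion with margin E = 0.07 at 92% confidence, z = 1.751.
With no prior estimate, use p = 0.5, which maximizes p(1−p) at 0.25.
n = 0.25 × (z/E)² = 0.25 × (1.751/0.07)² = 156.43
Round up: n = 157.

n = 157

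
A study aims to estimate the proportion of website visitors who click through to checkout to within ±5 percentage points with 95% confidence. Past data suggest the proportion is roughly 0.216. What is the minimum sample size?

For a proportion with margin E = 0.05 at 95% confidence, z = 1.960.
n = p̂(1−p̂)(z/E)² = 0.216 × 0.784 × (1.960/0.05)² = 260.22
Round up: n = 261.

261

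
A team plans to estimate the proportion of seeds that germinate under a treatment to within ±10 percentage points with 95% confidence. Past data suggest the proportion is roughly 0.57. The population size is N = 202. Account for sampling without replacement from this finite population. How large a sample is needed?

65

For a proportion with margin E = 0.1 at 95% confidence, z = 1.960.
n = p̂(1−p̂)(z/E)² = 0.57 × 0.43 × (1.960/0.1)² = 94.16 — call this n₀.
Finite-population correction with N = 202: n = n₀ / (1 + (n₀−1)/N) = 94.16 / 1.461 = 64.45
Round up: n = 65.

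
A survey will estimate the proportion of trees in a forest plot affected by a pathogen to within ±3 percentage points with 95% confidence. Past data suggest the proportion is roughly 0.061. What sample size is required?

For a proportion with margin E = 0.03 at 95% confidence, z = 1.960.
n = p̂(1−p̂)(z/E)² = 0.061 × 0.939 × (1.960/0.03)² = 244.49
Round up: n = 245.

n = 245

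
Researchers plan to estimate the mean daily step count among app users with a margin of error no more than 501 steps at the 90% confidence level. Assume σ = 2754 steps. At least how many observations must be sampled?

For a mean, the margin of error is E = z·σ/√n, so n = (zσ/E)².
At 90% confidence, z = 1.645.
n = (1.645 × 2754 / 501)² = 81.77
Round up: n = 82.

82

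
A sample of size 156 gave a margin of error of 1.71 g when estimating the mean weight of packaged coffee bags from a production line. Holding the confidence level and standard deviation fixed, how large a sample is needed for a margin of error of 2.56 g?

n = 70

Margin of error scales as 1/√n, so n₂ = n₁·(E₁/E₂)².
n₂ = 156 × (1.71/2.56)² = 156 × 0.4462 = 69.61
Round up: n₂ = 70.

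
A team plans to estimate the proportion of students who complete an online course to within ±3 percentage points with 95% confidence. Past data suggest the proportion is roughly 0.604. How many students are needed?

1021

For a proportion with margin E = 0.03 at 95% confidence, z = 1.960.
n = p̂(1−p̂)(z/E)² = 0.604 × 0.396 × (1.960/0.03)² = 1020.94
Round up: n = 1021.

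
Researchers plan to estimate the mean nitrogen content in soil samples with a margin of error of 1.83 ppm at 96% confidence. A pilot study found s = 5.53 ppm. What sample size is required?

For a mean, the margin of error is E = z·σ/√n, so n = (zσ/E)².
At 96% confidence, z = 2.054.
n = (2.054 × 5.53 / 1.83)² = 38.53
Round up: n = 39.

39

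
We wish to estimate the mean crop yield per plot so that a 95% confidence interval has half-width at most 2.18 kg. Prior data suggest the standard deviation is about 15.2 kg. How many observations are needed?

n = 187

For a mean, the margin of error is E = z·σ/√n, so n = (zσ/E)².
At 95% confidence, z = 1.960.
n = (1.960 × 15.2 / 2.18)² = 186.76
Round up: n = 187.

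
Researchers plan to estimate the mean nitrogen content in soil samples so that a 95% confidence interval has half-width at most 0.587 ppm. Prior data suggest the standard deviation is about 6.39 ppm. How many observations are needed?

n = 456

For a mean, the margin of error is E = z·σ/√n, so n = (zσ/E)².
At 95% confidence, z = 1.960.
n = (1.960 × 6.39 / 0.587)² = 455.24
Round up: n = 456.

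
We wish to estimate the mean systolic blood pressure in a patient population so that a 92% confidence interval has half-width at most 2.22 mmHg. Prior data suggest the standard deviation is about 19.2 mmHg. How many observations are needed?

For a mean, the margin of error is E = z·σ/√n, so n = (zσ/E)².
At 92% confidence, z = 1.751.
n = (1.751 × 19.2 / 2.22)² = 229.33
Round up: n = 230.

230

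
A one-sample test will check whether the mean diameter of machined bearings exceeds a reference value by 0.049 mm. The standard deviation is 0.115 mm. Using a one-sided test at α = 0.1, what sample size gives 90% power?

37

For a one-sample z-test, n = ((z_α + z_β)·σ/δ)².
z_α = 1.282 (one-sided α = 0.1); z_β = 1.282 (power 90% → β = 0.1).
n = (2.564 × 0.115 / 0.049)² = 36.21
Round up: n = 37.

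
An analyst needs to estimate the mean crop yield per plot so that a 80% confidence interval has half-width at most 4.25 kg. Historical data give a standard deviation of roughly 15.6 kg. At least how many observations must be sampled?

23

For a mean, the margin of error is E = z·σ/√n, so n = (zσ/E)².
At 80% confidence, z = 1.282.
n = (1.282 × 15.6 / 4.25)² = 22.14
Round up: n = 23.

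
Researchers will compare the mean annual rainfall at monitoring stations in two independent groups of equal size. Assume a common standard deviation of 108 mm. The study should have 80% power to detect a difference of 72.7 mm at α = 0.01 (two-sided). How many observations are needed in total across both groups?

For two equal groups, n per group = 2·((z_{α/2} + z_β)·σ/δ)².
z_{α/2} = 2.576; z_β = 0.842 (power 80%).
n = 2 × (3.418 × 108 / 72.7)² = 2 × 25.78 = 51.56
Round up: n = 52 per group.
Total across both groups: 2 × 52 = 104.

104 total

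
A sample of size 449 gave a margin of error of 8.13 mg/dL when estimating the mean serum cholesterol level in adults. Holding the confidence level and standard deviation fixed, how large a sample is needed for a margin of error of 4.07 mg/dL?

n = 1792

Margin of error scales as 1/√n, so n₂ = n₁·(E₁/E₂)².
n₂ = 449 × (8.13/4.07)² = 449 × 3.99 = 1791.51
Round up: n₂ = 1792.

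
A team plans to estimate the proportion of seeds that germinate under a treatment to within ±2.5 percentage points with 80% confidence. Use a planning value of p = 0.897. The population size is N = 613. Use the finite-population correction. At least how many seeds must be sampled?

For a proportion with margin E = 0.025 at 80% confidence, z = 1.282.
n = p̂(1−p̂)(z/E)² = 0.897 × 0.103 × (1.282/0.025)² = 242.95 — call this n₀.
Finite-population correction with N = 613: n = n₀ / (1 + (n₀−1)/N) = 242.95 / 1.395 = 174.16
Round up: n = 175.

175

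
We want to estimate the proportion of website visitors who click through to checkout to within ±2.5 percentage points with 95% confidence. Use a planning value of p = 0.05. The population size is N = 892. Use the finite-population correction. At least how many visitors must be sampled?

For a proportion with margin E = 0.025 at 95% confidence, z = 1.960.
n = p̂(1−p̂)(z/E)² = 0.05 × 0.95 × (1.960/0.025)² = 291.96 — call this n₀.
Finite-population correction with N = 892: n = n₀ / (1 + (n₀−1)/N) = 291.96 / 1.326 = 220.18
Round up: n = 221.

221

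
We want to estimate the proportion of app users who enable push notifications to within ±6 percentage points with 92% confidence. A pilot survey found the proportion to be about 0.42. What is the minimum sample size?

For a proportion with margin E = 0.06 at 92% confidence, z = 1.751.
n = p̂(1−p̂)(z/E)² = 0.42 × 0.58 × (1.751/0.06)² = 207.47
Round up: n = 208.

208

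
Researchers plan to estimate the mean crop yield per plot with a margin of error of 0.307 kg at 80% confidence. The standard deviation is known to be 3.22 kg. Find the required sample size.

For a mean, the margin of error is E = z·σ/√n, so n = (zσ/E)².
At 80% confidence, z = 1.282.
n = (1.282 × 3.22 / 0.307)² = 180.81
Round up: n = 181.

181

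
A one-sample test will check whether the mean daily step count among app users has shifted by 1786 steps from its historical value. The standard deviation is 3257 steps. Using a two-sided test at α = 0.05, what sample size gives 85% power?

30

For a one-sample z-test, n = ((z_{α/2} + z_β)·σ/δ)².
z_{α/2} = 1.960 (two-sided α = 0.05); z_β = 1.036 (power 85% → β = 0.15).
n = (2.996 × 3257 / 1786)² = 29.85
Round up: n = 30.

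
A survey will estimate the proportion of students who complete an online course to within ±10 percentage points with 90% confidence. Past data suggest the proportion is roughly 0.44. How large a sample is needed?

67

For a proportion with margin E = 0.1 at 90% confidence, z = 1.645.
n = p̂(1−p̂)(z/E)² = 0.44 × 0.56 × (1.645/0.1)² = 66.68
Round up: n = 67.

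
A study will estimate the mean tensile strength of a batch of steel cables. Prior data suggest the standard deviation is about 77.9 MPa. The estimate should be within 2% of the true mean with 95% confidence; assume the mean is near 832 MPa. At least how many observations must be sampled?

n = 85

For a mean, the margin of error is E = z·σ/√n, so n = (zσ/E)².
At 95% confidence, z = 1.960.
E = 2% of 832 = 16.64 MPa.
n = (1.960 × 77.9 / 16.64)² = 84.19
Round up: n = 85.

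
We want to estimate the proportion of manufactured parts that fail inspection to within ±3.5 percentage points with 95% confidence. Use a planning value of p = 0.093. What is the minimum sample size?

For a proportion with margin E = 0.035 at 95% confidence, z = 1.960.
n = p̂(1−p̂)(z/E)² = 0.093 × 0.907 × (1.960/0.035)² = 264.52
Round up: n = 265.

265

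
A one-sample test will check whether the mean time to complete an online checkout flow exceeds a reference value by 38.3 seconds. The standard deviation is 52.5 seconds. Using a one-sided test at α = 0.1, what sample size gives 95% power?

17

For a one-sample z-test, n = ((z_α + z_β)·σ/δ)².
z_α = 1.282 (one-sided α = 0.1); z_β = 1.645 (power 95% → β = 0.05).
n = (2.927 × 52.5 / 38.3)² = 16.10
Round up: n = 17.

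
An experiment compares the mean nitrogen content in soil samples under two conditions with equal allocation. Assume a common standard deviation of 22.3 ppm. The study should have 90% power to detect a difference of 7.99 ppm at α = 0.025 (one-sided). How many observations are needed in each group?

For two equal groups, n per group = 2·((z_α + z_β)·σ/δ)².
z_α = 1.960; z_β = 1.282 (power 90%).
n = 2 × (3.242 × 22.3 / 7.99)² = 2 × 81.87 = 163.74
Round up: n = 164 per group.

164 per group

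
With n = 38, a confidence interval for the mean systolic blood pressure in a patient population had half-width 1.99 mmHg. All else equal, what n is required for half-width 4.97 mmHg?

n = 7

Margin of error scales as 1/√n, so n₂ = n₁·(E₁/E₂)².
n₂ = 38 × (1.99/4.97)² = 38 × 0.1603 = 6.09
Round up: n₂ = 7.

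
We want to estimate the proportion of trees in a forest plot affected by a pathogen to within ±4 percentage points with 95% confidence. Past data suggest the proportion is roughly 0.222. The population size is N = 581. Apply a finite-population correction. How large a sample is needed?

For a proportion with margin E = 0.04 at 95% confidence, z = 1.960.
n = p̂(1−p̂)(z/E)² = 0.222 × 0.778 × (1.960/0.04)² = 414.69 — call this n₀.
Finite-population correction with N = 581: n = n₀ / (1 + (n₀−1)/N) = 414.69 / 1.712 = 242.23
Round up: n = 243.

n = 243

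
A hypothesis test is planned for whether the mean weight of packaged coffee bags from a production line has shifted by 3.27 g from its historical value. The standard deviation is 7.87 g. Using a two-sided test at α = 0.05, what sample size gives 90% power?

61

For a one-sample z-test, n = ((z_{α/2} + z_β)·σ/δ)².
z_{α/2} = 1.960 (two-sided α = 0.05); z_β = 1.282 (power 90% → β = 0.1).
n = (3.242 × 7.87 / 3.27)² = 60.88
Round up: n = 61.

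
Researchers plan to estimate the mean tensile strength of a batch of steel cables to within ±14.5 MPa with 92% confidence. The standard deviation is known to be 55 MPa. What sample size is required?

For a mean, the margin of error is E = z·σ/√n, so n = (zσ/E)².
At 92% confidence, z = 1.751.
n = (1.751 × 55 / 14.5)² = 44.11
Round up: n = 45.

45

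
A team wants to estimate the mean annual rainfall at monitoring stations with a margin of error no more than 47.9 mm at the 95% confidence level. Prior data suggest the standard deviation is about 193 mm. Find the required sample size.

63

For a mean, the margin of error is E = z·σ/√n, so n = (zσ/E)².
At 95% confidence, z = 1.960.
n = (1.960 × 193 / 47.9)² = 62.37
Round up: n = 63.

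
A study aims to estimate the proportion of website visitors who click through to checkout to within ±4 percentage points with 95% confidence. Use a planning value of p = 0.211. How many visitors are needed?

400

For a proportion with margin E = 0.04 at 95% confidence, z = 1.960.
n = p̂(1−p̂)(z/E)² = 0.211 × 0.789 × (1.960/0.04)² = 399.72
Round up: n = 400.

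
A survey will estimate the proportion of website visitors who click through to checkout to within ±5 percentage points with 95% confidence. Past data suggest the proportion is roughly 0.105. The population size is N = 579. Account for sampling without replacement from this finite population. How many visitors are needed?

For a proportion with margin E = 0.05 at 95% confidence, z = 1.960.
n = p̂(1−p̂)(z/E)² = 0.105 × 0.895 × (1.960/0.05)² = 144.41 — call this n₀.
Finite-population correction with N = 579: n = n₀ / (1 + (n₀−1)/N) = 144.41 / 1.248 = 115.71
Round up: n = 116.

116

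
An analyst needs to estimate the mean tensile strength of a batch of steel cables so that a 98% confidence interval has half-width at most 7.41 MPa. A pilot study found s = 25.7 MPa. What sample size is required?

For a mean, the margin of error is E = z·σ/√n, so n = (zσ/E)².
At 98% confidence, z = 2.326.
n = (2.326 × 25.7 / 7.41)² = 65.08
Round up: n = 66.

n = 66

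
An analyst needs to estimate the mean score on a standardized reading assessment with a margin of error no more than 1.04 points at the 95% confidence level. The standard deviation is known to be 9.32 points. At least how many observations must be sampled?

n = 309

For a mean, the margin of error is E = z·σ/√n, so n = (zσ/E)².
At 95% confidence, z = 1.960.
n = (1.960 × 9.32 / 1.04)² = 308.52
Round up: n = 309.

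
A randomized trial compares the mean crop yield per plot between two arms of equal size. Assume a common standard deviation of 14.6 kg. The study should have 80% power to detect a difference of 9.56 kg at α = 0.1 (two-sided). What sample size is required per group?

29 per group

For two equal groups, n per group = 2·((z_{α/2} + z_β)·σ/δ)².
z_{α/2} = 1.645; z_β = 0.842 (power 80%).
n = 2 × (2.487 × 14.6 / 9.56)² = 2 × 14.43 = 28.86
Round up: n = 29 per group.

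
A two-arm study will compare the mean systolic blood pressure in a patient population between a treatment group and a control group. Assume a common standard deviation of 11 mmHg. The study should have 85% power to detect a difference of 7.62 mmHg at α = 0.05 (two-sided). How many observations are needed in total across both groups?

76 total

For two equal groups, n per group = 2·((z_{α/2} + z_β)·σ/δ)².
z_{α/2} = 1.960; z_β = 1.036 (power 85%).
n = 2 × (2.996 × 11 / 7.62)² = 2 × 18.71 = 37.42
Round up: n = 38 per group.
Total across both groups: 2 × 38 = 76.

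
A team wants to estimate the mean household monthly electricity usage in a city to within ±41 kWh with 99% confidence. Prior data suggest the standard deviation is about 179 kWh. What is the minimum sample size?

127

For a mean, the margin of error is E = z·σ/√n, so n = (zσ/E)².
At 99% confidence, z = 2.576.
n = (2.576 × 179 / 41)² = 126.48
Round up: n = 127.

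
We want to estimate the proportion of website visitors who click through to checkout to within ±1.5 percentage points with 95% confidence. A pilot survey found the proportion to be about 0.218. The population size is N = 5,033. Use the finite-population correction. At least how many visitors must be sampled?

For a proportion with margin E = 0.015 at 95% confidence, z = 1.960.
n = p̂(1−p̂)(z/E)² = 0.218 × 0.782 × (1.960/0.015)² = 2910.67 — call this n₀.
Finite-population correction with N = 5,033: n = n₀ / (1 + (n₀−1)/N) = 2910.67 / 1.578 = 1844.53
Round up: n = 1845.

1845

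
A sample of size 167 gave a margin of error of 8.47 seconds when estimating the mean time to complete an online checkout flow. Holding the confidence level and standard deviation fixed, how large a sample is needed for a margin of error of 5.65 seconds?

Margin of error scales as 1/√n, so n₂ = n₁·(E₁/E₂)².
n₂ = 167 × (8.47/5.65)² = 167 × 2.247 = 375.25
Round up: n₂ = 376.

376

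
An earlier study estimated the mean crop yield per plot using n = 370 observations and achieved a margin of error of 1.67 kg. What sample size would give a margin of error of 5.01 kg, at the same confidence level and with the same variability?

42

Margin of error scales as 1/√n, so n₂ = n₁·(E₁/E₂)².
n₂ = 370 × (1.67/5.01)² = 370 × 0.1111 = 41.11
Round up: n₂ = 42.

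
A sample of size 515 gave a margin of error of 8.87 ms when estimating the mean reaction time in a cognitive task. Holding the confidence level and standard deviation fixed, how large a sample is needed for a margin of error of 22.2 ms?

n = 83

Margin of error scales as 1/√n, so n₂ = n₁·(E₁/E₂)².
n₂ = 515 × (8.87/22.2)² = 515 × 0.1596 = 82.19
Round up: n₂ = 83.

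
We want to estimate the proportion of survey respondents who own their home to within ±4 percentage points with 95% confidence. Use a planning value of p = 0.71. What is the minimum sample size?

For a proportion with margin E = 0.04 at 95% confidence, z = 1.960.
n = p̂(1−p̂)(z/E)² = 0.71 × 0.29 × (1.960/0.04)² = 494.37
Round up: n = 495.

495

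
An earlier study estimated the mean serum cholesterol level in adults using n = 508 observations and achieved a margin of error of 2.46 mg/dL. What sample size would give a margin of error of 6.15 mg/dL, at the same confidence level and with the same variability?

n = 82

Margin of error scales as 1/√n, so n₂ = n₁·(E₁/E₂)².
n₂ = 508 × (2.46/6.15)² = 508 × 0.16 = 81.28
Round up: n₂ = 82.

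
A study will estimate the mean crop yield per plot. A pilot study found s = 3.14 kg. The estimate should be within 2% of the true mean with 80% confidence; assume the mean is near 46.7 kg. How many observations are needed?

For a mean, the margin of error is E = z·σ/√n, so n = (zσ/E)².
At 80% confidence, z = 1.282.
E = 2% of 46.7 = 0.934 kg.
n = (1.282 × 3.14 / 0.934)² = 18.58
Round up: n = 19.

n = 19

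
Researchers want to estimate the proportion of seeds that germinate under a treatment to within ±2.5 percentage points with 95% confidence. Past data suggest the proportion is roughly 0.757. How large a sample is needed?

1131

For a proportion with margin E = 0.025 at 95% confidence, z = 1.960.
n = p̂(1−p̂)(z/E)² = 0.757 × 0.243 × (1.960/0.025)² = 1130.67
Round up: n = 1131.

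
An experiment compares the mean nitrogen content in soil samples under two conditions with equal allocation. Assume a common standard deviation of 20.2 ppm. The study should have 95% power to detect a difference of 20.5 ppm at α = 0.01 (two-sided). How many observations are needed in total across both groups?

For two equal groups, n per group = 2·((z_{α/2} + z_β)·σ/δ)².
z_{α/2} = 2.576; z_β = 1.645 (power 95%).
n = 2 × (4.221 × 20.2 / 20.5)² = 2 × 17.30 = 34.60
Round up: n = 35 per group.
Total across both groups: 2 × 35 = 70.

70 total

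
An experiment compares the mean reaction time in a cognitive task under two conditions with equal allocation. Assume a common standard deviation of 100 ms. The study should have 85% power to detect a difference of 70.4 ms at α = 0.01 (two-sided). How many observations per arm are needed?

For two equal groups, n per group = 2·((z_{α/2} + z_β)·σ/δ)².
z_{α/2} = 2.576; z_β = 1.036 (power 85%).
n = 2 × (3.612 × 100 / 70.4)² = 2 × 26.32 = 52.64
Round up: n = 53 per group.

53 per group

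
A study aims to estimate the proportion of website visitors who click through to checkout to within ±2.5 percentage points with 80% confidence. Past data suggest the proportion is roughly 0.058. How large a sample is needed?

144

For a proportion with margin E = 0.025 at 80% confidence, z = 1.282.
n = p̂(1−p̂)(z/E)² = 0.058 × 0.942 × (1.282/0.025)² = 143.67
Round up: n = 144.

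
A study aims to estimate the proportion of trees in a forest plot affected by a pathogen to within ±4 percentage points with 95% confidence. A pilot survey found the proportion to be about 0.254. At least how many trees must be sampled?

For a proportion with margin E = 0.04 at 95% confidence, z = 1.960.
n = p̂(1−p̂)(z/E)² = 0.254 × 0.746 × (1.960/0.04)² = 454.95
Round up: n = 455.

455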